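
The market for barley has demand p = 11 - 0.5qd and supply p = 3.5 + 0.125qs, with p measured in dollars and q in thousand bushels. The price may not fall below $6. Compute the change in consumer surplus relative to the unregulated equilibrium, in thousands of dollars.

-11

Rearranging demand gives qd = 22 - 2p; rearranging supply gives qs = 8p - 28. Equilibrium: 22 - 2p = 8p - 28, so 50 = 10p and p* = 5, q* = 12.
The floor of 6 is above the equilibrium price 5, so it binds.
At p = 6: qd = 22 - 2·6 = 10 and qs = 8·6 - 28 = 20.
Consumer surplus without the control is ½ · (11 - 5) · 12 = 36.
With the floor, consumers buy 10 units at 6, so CS = ½ · (11 - 6) · 10 = 25.
Change in consumer surplus = 25 - 36 = -11.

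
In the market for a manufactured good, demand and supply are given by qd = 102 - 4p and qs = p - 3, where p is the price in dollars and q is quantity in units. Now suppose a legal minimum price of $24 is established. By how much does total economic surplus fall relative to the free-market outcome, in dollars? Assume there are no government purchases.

90

Equilibrium: 102 - 4p = p - 3, so 105 = 5p and p* = 21, q* = 18.
Because the floor (24) lies above the market-clearing price, it is binding.
At p = 24: qd = 102 - 4·24 = 6 and qs = 24 - 3 = 21.
Quantity traded falls to 6. At q = 6 the demand price is (102 - 6)/4 = 24 and the supply price is 3 + 6 = 9.
Deadweight loss = ½ · (24 - 9) · (18 - 6) = ½ · 15 · 12 = 90.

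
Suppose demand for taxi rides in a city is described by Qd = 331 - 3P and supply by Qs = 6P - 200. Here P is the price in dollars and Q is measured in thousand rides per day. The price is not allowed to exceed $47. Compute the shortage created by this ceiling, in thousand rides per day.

Without the control the market clears where 331 - 3P = 6P - 200, i.e. P* = 59 and Q* = 154.
The ceiling of 47 is below the equilibrium price 59, so it binds.
At P = 47: Qd = 331 - 3·47 = 190 and Qs = 6·47 - 200 = 82.
Shortage = Qd - Qs = 190 - 82 = 108.

108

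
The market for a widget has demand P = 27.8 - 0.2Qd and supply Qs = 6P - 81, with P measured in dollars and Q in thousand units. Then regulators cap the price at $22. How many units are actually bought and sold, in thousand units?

39

Rearranging demand gives Qd = 139 - 5P. Without the control the market clears where 139 - 5P = 6P - 81, i.e. P* = 20 and Q* = 39.
The ceiling of 22 is above the equilibrium price 20, so it is not binding; the market clears at P* = 20, Q* = 39.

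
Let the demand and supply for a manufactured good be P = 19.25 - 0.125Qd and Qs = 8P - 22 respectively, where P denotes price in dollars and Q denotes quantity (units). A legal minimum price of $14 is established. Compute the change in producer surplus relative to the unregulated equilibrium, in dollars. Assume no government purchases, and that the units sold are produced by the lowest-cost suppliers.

90

Rearranging demand gives Qd = 154 - 8P. In a free market, 154 - 8P = 8P - 22 gives the equilibrium P* = 11, Q* = 66.
The floor of 14 is above the equilibrium price 11, so it binds.
At P = 14: Qd = 154 - 8·14 = 42 and Qs = 8·14 - 22 = 90.
Producer surplus without the control is ½ · (11 - 2.75) · 66 = 272.25.
With the floor, 42 units are sold at 14. The supply price at Q = 42 is 8, so PS = ½ · [(14 - 2.75) + (14 - 8)] · 42 = 362.25.
Change in producer surplus = 362.25 - 272.25 = 90.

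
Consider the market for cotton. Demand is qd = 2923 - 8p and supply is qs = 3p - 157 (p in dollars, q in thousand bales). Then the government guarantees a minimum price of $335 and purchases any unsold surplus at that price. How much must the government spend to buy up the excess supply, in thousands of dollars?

Equilibrium: 2923 - 8p = 3p - 157, so 3080 = 11p and p* = 280, q* = 683.
Because the floor (335) lies above the market-clearing price, it is binding.
At p = 335: qd = 2923 - 8·335 = 243 and qs = 3·335 - 157 = 848.
Surplus = qs - qd = 605.
Government expenditure = surplus × support price = 605 × 335 = 202675.

202675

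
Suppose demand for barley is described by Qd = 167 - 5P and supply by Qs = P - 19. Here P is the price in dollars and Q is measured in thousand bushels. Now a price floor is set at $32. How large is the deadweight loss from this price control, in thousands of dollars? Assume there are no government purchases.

In a free market, 167 - 5P = P - 19 gives the equilibrium P* = 31, Q* = 12.
Because the floor (32) lies above the market-clearing price, it is binding.
At P = 32: Qd = 167 - 5·32 = 7 and Qs = 32 - 19 = 13.
Quantity traded falls to 7. At Q = 7 the demand price is (167 - 7)/5 = 32 and the supply price is 19 + 7 = 26.
Deadweight loss = ½ · (32 - 26) · (12 - 7) = ½ · 6 · 5 = 15.

15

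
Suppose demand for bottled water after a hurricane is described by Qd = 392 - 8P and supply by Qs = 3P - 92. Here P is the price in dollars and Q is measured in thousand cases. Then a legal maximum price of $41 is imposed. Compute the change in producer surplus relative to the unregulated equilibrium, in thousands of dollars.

In a free market, 392 - 8P = 3P - 92 gives the equilibrium P* = 44, Q* = 40.
The ceiling of 41 is below the equilibrium price 44, so it binds.
At P = 41: Qd = 392 - 8·41 = 64 and Qs = 3·41 - 92 = 31.
Producer surplus without the control is ½ · (44 - 92/3) · 40 = 800/3.
With the ceiling, producers sell 31 units at 41, so PS = ½ · (41 - 92/3) · 31 = 961/6.
Change in producer surplus = 961/6 - 800/3 = -106.5.

-106.5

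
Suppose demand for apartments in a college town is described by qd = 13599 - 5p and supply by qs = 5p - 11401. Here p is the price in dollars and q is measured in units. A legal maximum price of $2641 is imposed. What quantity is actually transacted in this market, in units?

1099

Equilibrium: 13599 - 5p = 5p - 11401, so 25000 = 10p and p* = 2500, q* = 1099.
Since 2641 is above p* = 2500, the ceiling does not bind and the free-market outcome prevails.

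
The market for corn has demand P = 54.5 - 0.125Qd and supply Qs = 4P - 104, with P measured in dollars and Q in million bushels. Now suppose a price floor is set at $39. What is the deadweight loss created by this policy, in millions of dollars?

Rearranging demand gives Qd = 436 - 8P. Without the control the market clears where 436 - 8P = 4P - 104, i.e. P* = 45 and Q* = 76.
The floor of 39 is below the equilibrium price 45, so it is not binding; the market clears at P* = 45, Q* = 76.
Since the control does not bind, no trades are prevented and deadweight loss is zero.

0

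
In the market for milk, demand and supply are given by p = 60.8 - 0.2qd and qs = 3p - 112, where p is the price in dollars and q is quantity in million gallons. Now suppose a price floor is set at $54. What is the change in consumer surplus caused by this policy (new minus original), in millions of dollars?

Rearranging demand gives qd = 304 - 5p. In a free market, 304 - 5p = 3p - 112 gives the equilibrium p* = 52, q* = 44.
The floor of 54 is above the equilibrium price 52, so it binds.
At p = 54: qd = 304 - 5·54 = 34 and qs = 3·54 - 112 = 50.
Consumer surplus without the control is ½ · (60.8 - 52) · 44 = 193.6.
With the floor, consumers buy 34 units at 54, so CS = ½ · (60.8 - 54) · 34 = 115.6.
Change in consumer surplus = 115.6 - 193.6 = -78.

-78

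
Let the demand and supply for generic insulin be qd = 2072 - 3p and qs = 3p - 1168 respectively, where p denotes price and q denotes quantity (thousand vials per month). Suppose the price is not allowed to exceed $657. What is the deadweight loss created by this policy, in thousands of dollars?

0

Without the control the market clears where 2072 - 3p = 3p - 1168, i.e. p* = 540 and q* = 452.
The ceiling of 657 is above the equilibrium price 540, so it is not binding; the market clears at p* = 540, q* = 452.
Since the control does not bind, no trades are prevented and deadweight loss is zero.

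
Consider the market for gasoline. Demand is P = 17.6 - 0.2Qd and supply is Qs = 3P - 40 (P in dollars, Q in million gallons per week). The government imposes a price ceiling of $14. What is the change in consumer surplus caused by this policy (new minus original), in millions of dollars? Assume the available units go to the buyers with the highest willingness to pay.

Rearranging demand gives Qd = 88 - 5P. In a free market, 88 - 5P = 3P - 40 gives the equilibrium P* = 16, Q* = 8.
The ceiling of 14 is below the equilibrium price 16, so it binds.
At P = 14: Qd = 88 - 5·14 = 18 and Qs = 3·14 - 40 = 2.
Consumer surplus without the control is ½ · (17.6 - 16) · 8 = 6.4.
With the ceiling, 2 units are sold at 14 (assume they go to the highest-value buyers). The demand price at Q = 2 is 17.2, so CS = ½ · [(17.6 - 14) + (17.2 - 14)] · 2 = 6.8.
Change in consumer surplus = 6.8 - 6.4 = 0.4.

0.4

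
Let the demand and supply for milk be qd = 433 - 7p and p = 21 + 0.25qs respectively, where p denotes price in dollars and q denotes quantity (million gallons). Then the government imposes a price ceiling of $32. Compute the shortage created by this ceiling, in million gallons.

Rearranging supply gives qs = 4p - 84. In a free market, 433 - 7p = 4p - 84 gives the equilibrium p* = 47, q* = 104.
Because the ceiling (32) lies below the market-clearing price, it is binding.
At p = 32: qd = 433 - 7·32 = 209 and qs = 4·32 - 84 = 44.
Shortage = qd - qs = 209 - 44 = 165.

165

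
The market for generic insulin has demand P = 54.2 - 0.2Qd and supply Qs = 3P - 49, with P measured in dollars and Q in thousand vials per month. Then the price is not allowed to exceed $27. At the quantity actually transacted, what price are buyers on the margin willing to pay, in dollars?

Rearranging demand gives Qd = 271 - 5P. In a free market, 271 - 5P = 3P - 49 gives the equilibrium P* = 40, Q* = 71.
Because the ceiling (27) lies below the market-clearing price, it is binding.
At P = 27: Qd = 271 - 5·27 = 136 and Qs = 3·27 - 49 = 32.
Only 32 units reach the market. On the demand curve, the marginal buyer's willingness to pay at Q = 32 is (271 - 32)/5 = 47.8.

47.8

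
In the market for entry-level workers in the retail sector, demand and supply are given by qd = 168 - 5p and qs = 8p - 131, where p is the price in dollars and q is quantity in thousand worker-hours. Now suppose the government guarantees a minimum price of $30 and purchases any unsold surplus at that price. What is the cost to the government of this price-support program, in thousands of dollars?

2730

Setting quantity demanded equal to quantity supplied, 168 - 5p = 8p - 131, gives p* = 23 and q* = 53.
Because the floor (30) lies above the market-clearing price, it is binding.
At p = 30: qd = 168 - 5·30 = 18 and qs = 8·30 - 131 = 109.
Surplus = qs - qd = 91.
Government expenditure = surplus × support price = 91 × 30 = 2730.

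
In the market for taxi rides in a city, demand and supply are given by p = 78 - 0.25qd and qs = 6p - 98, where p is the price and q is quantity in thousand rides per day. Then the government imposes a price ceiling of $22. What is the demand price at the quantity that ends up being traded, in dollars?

Rearranging demand gives qd = 312 - 4p. Without the control the market clears where 312 - 4p = 6p - 98, i.e. p* = 41 and q* = 148.
The ceiling of 22 is below the equilibrium price 41, so it binds.
At p = 22: qd = 312 - 4·22 = 224 and qs = 6·22 - 98 = 34.
Only 34 units reach the market. On the demand curve, the marginal buyer's willingness to pay at q = 34 is (312 - 34)/4 = 69.5.

69.5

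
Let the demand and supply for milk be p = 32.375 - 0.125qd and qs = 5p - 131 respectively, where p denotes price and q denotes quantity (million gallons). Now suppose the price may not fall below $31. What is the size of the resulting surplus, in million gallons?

13

Rearranging demand gives qd = 259 - 8p. Without the control the market clears where 259 - 8p = 5p - 131, i.e. p* = 30 and q* = 19.
Since 31 > 30, the floor is binding.
At p = 31: qd = 259 - 8·31 = 11 and qs = 5·31 - 131 = 24.
Surplus = qs - qd = 24 - 11 = 13.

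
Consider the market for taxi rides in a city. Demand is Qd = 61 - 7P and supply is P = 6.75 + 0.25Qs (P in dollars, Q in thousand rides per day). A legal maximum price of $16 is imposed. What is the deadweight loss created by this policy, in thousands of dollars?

0

Rearranging supply gives Qs = 4P - 27. Without the control the market clears where 61 - 7P = 4P - 27, i.e. P* = 8 and Q* = 5.
Since 16 is above P* = 8, the ceiling does not bind and the free-market outcome prevails.
Since the control does not bind, no trades are prevented and deadweight loss is zero.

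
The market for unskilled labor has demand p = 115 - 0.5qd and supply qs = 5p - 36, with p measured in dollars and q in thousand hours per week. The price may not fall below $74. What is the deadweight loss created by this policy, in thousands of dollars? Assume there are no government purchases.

Rearranging demand gives qd = 230 - 2p. Without the control the market clears where 230 - 2p = 5p - 36, i.e. p* = 38 and q* = 154.
Since 74 > 38, the floor is binding.
At p = 74: qd = 230 - 2·74 = 82 and qs = 5·74 - 36 = 334.
Quantity traded falls to 82. At q = 82 the demand price is (230 - 82)/2 = 74 and the supply price is (36 + 82)/5 = 23.6.
Deadweight loss = ½ · (74 - 23.6) · (154 - 82) = ½ · 50.4 · 72 = 1814.4.

1814.4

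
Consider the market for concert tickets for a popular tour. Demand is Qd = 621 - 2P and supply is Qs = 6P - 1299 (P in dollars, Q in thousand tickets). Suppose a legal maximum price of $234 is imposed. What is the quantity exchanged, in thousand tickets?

105

Equilibrium: 621 - 2P = 6P - 1299, so 1920 = 8P and P* = 240, Q* = 141.
The ceiling of 234 is below the equilibrium price 240, so it binds.
At P = 234: Qd = 621 - 2·234 = 153 and Qs = 6·234 - 1299 = 105.
The quantity actually transacted is the short side, supply: 105.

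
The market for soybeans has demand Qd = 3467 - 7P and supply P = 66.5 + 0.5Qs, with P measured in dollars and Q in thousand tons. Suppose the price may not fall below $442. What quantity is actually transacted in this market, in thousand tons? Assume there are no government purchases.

Rearranging supply gives Qs = 2P - 133. In a free market, 3467 - 7P = 2P - 133 gives the equilibrium P* = 400, Q* = 667.
Because the floor (442) lies above the market-clearing price, it is binding.
At P = 442: Qd = 3467 - 7·442 = 373 and Qs = 2·442 - 133 = 751.
The quantity actually transacted is the short side, demand: 373.

373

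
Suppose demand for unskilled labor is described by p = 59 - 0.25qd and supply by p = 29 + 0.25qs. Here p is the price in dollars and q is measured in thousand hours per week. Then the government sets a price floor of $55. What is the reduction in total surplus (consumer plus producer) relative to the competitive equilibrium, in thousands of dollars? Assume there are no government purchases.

484

Rearranging demand gives qd = 236 - 4p; rearranging supply gives qs = 4p - 116. Without the control the market clears where 236 - 4p = 4p - 116, i.e. p* = 44 and q* = 60.
Since 55 > 44, the floor is binding.
At p = 55: qd = 236 - 4·55 = 16 and qs = 4·55 - 116 = 104.
Quantity traded falls to 16. At q = 16 the demand price is (236 - 16)/4 = 55 and the supply price is (116 + 16)/4 = 33.
Deadweight loss = ½ · (55 - 33) · (60 - 16) = ½ · 22 · 44 = 484.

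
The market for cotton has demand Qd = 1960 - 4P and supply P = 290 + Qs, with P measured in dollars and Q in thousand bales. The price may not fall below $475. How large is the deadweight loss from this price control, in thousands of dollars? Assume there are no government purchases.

6250

Rearranging supply gives Qs = P - 290. Equilibrium: 1960 - 4P = P - 290, so 2250 = 5P and P* = 450, Q* = 160.
Since 475 > 450, the floor is binding.
At P = 475: Qd = 1960 - 4·475 = 60 and Qs = 475 - 290 = 185.
Quantity traded falls to 60. At Q = 60 the demand price is (1960 - 60)/4 = 475 and the supply price is 290 + 60 = 350.
Deadweight loss = ½ · (475 - 350) · (160 - 60) = ½ · 125 · 100 = 6250.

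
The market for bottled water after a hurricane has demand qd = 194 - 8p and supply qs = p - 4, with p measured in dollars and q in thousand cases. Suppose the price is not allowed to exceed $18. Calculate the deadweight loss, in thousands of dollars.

9

In a free market, 194 - 8p = p - 4 gives the equilibrium p* = 22, q* = 18.
Since 18 < 22, the ceiling is binding.
At p = 18: qd = 194 - 8·18 = 50 and qs = 18 - 4 = 14.
Quantity traded falls to 14. At q = 14 the demand price is (194 - 14)/8 = 22.5 and the supply price is 4 + 14 = 18.
Deadweight loss = ½ · (22.5 - 18) · (18 - 14) = ½ · 4.5 · 4 = 9.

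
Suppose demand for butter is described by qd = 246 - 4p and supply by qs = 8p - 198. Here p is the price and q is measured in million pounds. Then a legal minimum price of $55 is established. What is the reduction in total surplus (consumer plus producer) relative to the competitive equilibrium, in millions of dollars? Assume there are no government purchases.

972

In a free market, 246 - 4p = 8p - 198 gives the equilibrium p* = 37, q* = 98.
Because the floor (55) lies above the market-clearing price, it is binding.
At p = 55: qd = 246 - 4·55 = 26 and qs = 8·55 - 198 = 242.
Quantity traded falls to 26. At q = 26 the demand price is (246 - 26)/4 = 55 and the supply price is (198 + 26)/8 = 28.
Deadweight loss = ½ · (55 - 28) · (98 - 26) = ½ · 27 · 72 = 972.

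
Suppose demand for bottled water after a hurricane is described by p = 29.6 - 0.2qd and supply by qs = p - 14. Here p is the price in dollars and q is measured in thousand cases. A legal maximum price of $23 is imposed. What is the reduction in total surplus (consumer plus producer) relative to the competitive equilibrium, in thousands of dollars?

9.6

Rearranging demand gives qd = 148 - 5p. Without the control the market clears where 148 - 5p = p - 14, i.e. p* = 27 and q* = 13.
The ceiling of 23 is below the equilibrium price 27, so it binds.
At p = 23: qd = 148 - 5·23 = 33 and qs = 23 - 14 = 9.
Quantity traded falls to 9. At q = 9 the demand price is (148 - 9)/5 = 27.8 and the supply price is 14 + 9 = 23.
Deadweight loss = ½ · (27.8 - 23) · (13 - 9) = ½ · 4.8 · 4 = 9.6.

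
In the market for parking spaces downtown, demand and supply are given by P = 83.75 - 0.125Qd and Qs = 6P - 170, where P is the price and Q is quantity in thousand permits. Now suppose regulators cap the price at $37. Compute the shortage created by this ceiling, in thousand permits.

Rearranging demand gives Qd = 670 - 8P. Equilibrium: 670 - 8P = 6P - 170, so 840 = 14P and P* = 60, Q* = 190.
Since 37 < 60, the ceiling is binding.
At P = 37: Qd = 670 - 8·37 = 374 and Qs = 6·37 - 170 = 52.
Shortage = Qd - Qs = 374 - 52 = 322.

322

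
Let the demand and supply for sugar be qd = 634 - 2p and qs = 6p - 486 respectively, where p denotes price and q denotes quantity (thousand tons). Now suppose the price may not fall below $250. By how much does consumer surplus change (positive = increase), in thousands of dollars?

-26840

Without the control the market clears where 634 - 2p = 6p - 486, i.e. p* = 140 and q* = 354.
Because the floor (250) lies above the market-clearing price, it is binding.
At p = 250: qd = 634 - 2·250 = 134 and qs = 6·250 - 486 = 1014.
Consumer surplus without the control is ½ · (317 - 140) · 354 = 31329.
With the floor, consumers buy 134 units at 250, so CS = ½ · (317 - 250) · 134 = 4489.
Change in consumer surplus = 4489 - 31329 = -26840.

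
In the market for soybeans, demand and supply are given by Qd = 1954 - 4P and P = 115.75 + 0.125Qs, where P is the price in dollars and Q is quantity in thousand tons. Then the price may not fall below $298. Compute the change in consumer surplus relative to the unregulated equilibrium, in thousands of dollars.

-50924

Rearranging supply gives Qs = 8P - 926. Without the control the market clears where 1954 - 4P = 8P - 926, i.e. P* = 240 and Q* = 994.
The floor of 298 is above the equilibrium price 240, so it binds.
At P = 298: Qd = 1954 - 4·298 = 762 and Qs = 8·298 - 926 = 1458.
Consumer surplus without the control is ½ · (488.5 - 240) · 994 = 123504.5.
With the floor, consumers buy 762 units at 298, so CS = ½ · (488.5 - 298) · 762 = 72580.5.
Change in consumer surplus = 72580.5 - 123504.5 = -50924.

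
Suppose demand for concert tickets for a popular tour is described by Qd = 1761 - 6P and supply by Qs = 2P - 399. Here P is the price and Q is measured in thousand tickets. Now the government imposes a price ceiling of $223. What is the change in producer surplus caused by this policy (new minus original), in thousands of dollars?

-4418

Setting quantity demanded equal to quantity supplied, 1761 - 6P = 2P - 399, gives P* = 270 and Q* = 141.
Because the ceiling (223) lies below the market-clearing price, it is binding.
At P = 223: Qd = 1761 - 6·223 = 423 and Qs = 2·223 - 399 = 47.
Producer surplus without the control is ½ · (270 - 199.5) · 141 = 4970.25.
With the ceiling, producers sell 47 units at 223, so PS = ½ · (223 - 199.5) · 47 = 552.25.
Change in producer surplus = 552.25 - 4970.25 = -4418.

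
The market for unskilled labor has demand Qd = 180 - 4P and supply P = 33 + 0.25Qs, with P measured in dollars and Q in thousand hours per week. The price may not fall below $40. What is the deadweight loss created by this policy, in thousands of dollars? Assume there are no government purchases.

4

Rearranging supply gives Qs = 4P - 132. In a free market, 180 - 4P = 4P - 132 gives the equilibrium P* = 39, Q* = 24.
Since 40 > 39, the floor is binding.
At P = 40: Qd = 180 - 4·40 = 20 and Qs = 4·40 - 132 = 28.
Quantity traded falls to 20. At Q = 20 the demand price is (180 - 20)/4 = 40 and the supply price is (132 + 20)/4 = 38.
Deadweight loss = ½ · (40 - 38) · (24 - 20) = ½ · 2 · 4 = 4.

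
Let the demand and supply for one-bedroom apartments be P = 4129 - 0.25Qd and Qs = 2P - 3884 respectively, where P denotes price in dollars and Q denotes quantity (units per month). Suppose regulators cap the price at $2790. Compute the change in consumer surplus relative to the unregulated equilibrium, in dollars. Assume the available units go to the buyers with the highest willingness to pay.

848510

Rearranging demand gives Qd = 16516 - 4P. Equilibrium: 16516 - 4P = 2P - 3884, so 20400 = 6P and P* = 3400, Q* = 2916.
Since 2790 < 3400, the ceiling is binding.
At P = 2790: Qd = 16516 - 4·2790 = 5356 and Qs = 2·2790 - 3884 = 1696.
Consumer surplus without the control is ½ · (4129 - 3400) · 2916 = 1062882.
With the ceiling, 1696 units are sold at 2790 (assume they go to the highest-value buyers). The demand price at Q = 1696 is 3705, so CS = ½ · [(4129 - 2790) + (3705 - 2790)] · 1696 = 1911392.
Change in consumer surplus = 1911392 - 1062882 = 848510.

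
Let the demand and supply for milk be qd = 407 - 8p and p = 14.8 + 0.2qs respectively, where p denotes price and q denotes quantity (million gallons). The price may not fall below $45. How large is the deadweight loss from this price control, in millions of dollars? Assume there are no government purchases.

665.6

Rearranging supply gives qs = 5p - 74. In a free market, 407 - 8p = 5p - 74 gives the equilibrium p* = 37, q* = 111.
Since 45 > 37, the floor is binding.
At p = 45: qd = 407 - 8·45 = 47 and qs = 5·45 - 74 = 151.
Quantity traded falls to 47. At q = 47 the demand price is (407 - 47)/8 = 45 and the supply price is (74 + 47)/5 = 24.2.
Deadweight loss = ½ · (45 - 24.2) · (111 - 47) = ½ · 20.8 · 64 = 665.6.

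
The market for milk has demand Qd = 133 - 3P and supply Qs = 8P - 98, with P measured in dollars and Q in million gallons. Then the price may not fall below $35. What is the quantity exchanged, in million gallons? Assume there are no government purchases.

28

Equilibrium: 133 - 3P = 8P - 98, so 231 = 11P and P* = 21, Q* = 70.
Since 35 > 21, the floor is binding.
At P = 35: Qd = 133 - 3·35 = 28 and Qs = 8·35 - 98 = 182.
The quantity actually transacted is the short side, demand: 28.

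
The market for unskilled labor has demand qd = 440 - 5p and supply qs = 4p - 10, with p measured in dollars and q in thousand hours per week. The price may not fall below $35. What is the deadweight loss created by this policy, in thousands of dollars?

Without the control the market clears where 440 - 5p = 4p - 10, i.e. p* = 50 and q* = 190.
Since 35 is below p* = 50, the floor does not bind and the free-market outcome prevails.
Since the control does not bind, no trades are prevented and deadweight loss is zero.

0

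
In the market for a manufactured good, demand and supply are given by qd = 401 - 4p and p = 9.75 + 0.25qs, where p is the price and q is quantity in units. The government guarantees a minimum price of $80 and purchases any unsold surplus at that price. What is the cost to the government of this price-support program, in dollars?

16000

Rearranging supply gives qs = 4p - 39. Equilibrium: 401 - 4p = 4p - 39, so 440 = 8p and p* = 55, q* = 181.
Because the floor (80) lies above the market-clearing price, it is binding.
At p = 80: qd = 401 - 4·80 = 81 and qs = 4·80 - 39 = 281.
Surplus = qs - qd = 200.
Government expenditure = surplus × support price = 200 × 80 = 16000.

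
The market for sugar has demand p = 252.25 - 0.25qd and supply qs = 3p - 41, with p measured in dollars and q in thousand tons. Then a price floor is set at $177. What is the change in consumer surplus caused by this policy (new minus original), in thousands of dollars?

Rearranging demand gives qd = 1009 - 4p. Without the control the market clears where 1009 - 4p = 3p - 41, i.e. p* = 150 and q* = 409.
Because the floor (177) lies above the market-clearing price, it is binding.
At p = 177: qd = 1009 - 4·177 = 301 and qs = 3·177 - 41 = 490.
Consumer surplus without the control is ½ · (252.25 - 150) · 409 = 20910.125.
With the floor, consumers buy 301 units at 177, so CS = ½ · (252.25 - 177) · 301 = 11325.125.
Change in consumer surplus = 11325.125 - 20910.125 = -9585.

-9585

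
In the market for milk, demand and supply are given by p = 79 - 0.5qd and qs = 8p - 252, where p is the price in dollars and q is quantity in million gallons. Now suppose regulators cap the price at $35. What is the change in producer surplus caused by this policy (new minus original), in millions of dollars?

-312

Rearranging demand gives qd = 158 - 2p. In a free market, 158 - 2p = 8p - 252 gives the equilibrium p* = 41, q* = 76.
Because the ceiling (35) lies below the market-clearing price, it is binding.
At p = 35: qd = 158 - 2·35 = 88 and qs = 8·35 - 252 = 28.
Producer surplus without the control is ½ · (41 - 31.5) · 76 = 361.
With the ceiling, producers sell 28 units at 35, so PS = ½ · (35 - 31.5) · 28 = 49.
Change in producer surplus = 49 - 361 = -312.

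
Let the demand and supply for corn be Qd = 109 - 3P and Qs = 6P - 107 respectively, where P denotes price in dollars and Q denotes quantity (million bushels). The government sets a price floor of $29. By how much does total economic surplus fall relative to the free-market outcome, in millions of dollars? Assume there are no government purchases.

56.25

Without the control the market clears where 109 - 3P = 6P - 107, i.e. P* = 24 and Q* = 37.
Because the floor (29) lies above the market-clearing price, it is binding.
At P = 29: Qd = 109 - 3·29 = 22 and Qs = 6·29 - 107 = 67.
Quantity traded falls to 22. At Q = 22 the demand price is (109 - 22)/3 = 29 and the supply price is (107 + 22)/6 = 21.5.
Deadweight loss = ½ · (29 - 21.5) · (37 - 22) = ½ · 7.5 · 15 = 56.25.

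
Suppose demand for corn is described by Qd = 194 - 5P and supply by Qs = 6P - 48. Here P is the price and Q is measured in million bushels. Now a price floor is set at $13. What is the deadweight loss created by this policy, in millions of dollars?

Setting quantity demanded equal to quantity supplied, 194 - 5P = 6P - 48, gives P* = 22 and Q* = 84.
The floor of 13 is below the equilibrium price 22, so it is not binding; the market clears at P* = 22, Q* = 84.
Since the control does not bind, no trades are prevented and deadweight loss is zero.

0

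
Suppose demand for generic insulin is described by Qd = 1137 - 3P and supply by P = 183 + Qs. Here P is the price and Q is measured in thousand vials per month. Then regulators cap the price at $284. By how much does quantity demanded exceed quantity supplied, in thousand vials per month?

184

Rearranging supply gives Qs = P - 183. Without the control the market clears where 1137 - 3P = P - 183, i.e. P* = 330 and Q* = 147.
Since 284 < 330, the ceiling is binding.
At P = 284: Qd = 1137 - 3·284 = 285 and Qs = 284 - 183 = 101.
Shortage = Qd - Qs = 285 - 101 = 184.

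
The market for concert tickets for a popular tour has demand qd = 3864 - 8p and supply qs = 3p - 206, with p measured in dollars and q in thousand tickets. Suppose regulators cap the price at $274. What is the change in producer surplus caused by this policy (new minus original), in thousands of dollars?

Setting quantity demanded equal to quantity supplied, 3864 - 8p = 3p - 206, gives p* = 370 and q* = 904.
Because the ceiling (274) lies below the market-clearing price, it is binding.
At p = 274: qd = 3864 - 8·274 = 1672 and qs = 3·274 - 206 = 616.
Producer surplus without the control is ½ · (370 - 206/3) · 904 = 408608/3.
With the ceiling, producers sell 616 units at 274, so PS = ½ · (274 - 206/3) · 616 = 189728/3.
Change in producer surplus = 189728/3 - 408608/3 = -72960.

-72960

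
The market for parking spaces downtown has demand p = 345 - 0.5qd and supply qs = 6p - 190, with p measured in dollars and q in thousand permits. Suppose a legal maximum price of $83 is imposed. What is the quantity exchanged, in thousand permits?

Rearranging demand gives qd = 690 - 2p. Setting quantity demanded equal to quantity supplied, 690 - 2p = 6p - 190, gives p* = 110 and q* = 470.
Because the ceiling (83) lies below the market-clearing price, it is binding.
At p = 83: qd = 690 - 2·83 = 524 and qs = 6·83 - 190 = 308.
The quantity actually transacted is the short side, supply: 308.

308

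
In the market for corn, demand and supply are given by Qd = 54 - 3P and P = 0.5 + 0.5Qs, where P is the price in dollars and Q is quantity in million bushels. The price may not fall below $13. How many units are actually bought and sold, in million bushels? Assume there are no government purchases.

15

Rearranging supply gives Qs = 2P - 1. Equilibrium: 54 - 3P = 2P - 1, so 55 = 5P and P* = 11, Q* = 21.
The floor of 13 is above the equilibrium price 11, so it binds.
At P = 13: Qd = 54 - 3·13 = 15 and Qs = 2·13 - 1 = 25.
The quantity actually transacted is the short side, demand: 15.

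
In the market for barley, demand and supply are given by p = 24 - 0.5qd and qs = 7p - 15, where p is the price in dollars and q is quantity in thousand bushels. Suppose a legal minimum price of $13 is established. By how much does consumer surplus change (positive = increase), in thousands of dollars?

Rearranging demand gives qd = 48 - 2p. Without the control the market clears where 48 - 2p = 7p - 15, i.e. p* = 7 and q* = 34.
Because the floor (13) lies above the market-clearing price, it is binding.
At p = 13: qd = 48 - 2·13 = 22 and qs = 7·13 - 15 = 76.
Consumer surplus without the control is ½ · (24 - 7) · 34 = 289.
With the floor, consumers buy 22 units at 13, so CS = ½ · (24 - 13) · 22 = 121.
Change in consumer surplus = 121 - 289 = -168.

-168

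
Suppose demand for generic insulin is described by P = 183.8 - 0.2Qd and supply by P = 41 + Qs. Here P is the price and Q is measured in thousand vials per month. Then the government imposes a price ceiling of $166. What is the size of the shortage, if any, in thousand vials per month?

0

Rearranging demand gives Qd = 919 - 5P; rearranging supply gives Qs = P - 41. Setting quantity demanded equal to quantity supplied, 919 - 5P = P - 41, gives P* = 160 and Q* = 119.
The ceiling of 166 is above the equilibrium price 160, so it is not binding; the market clears at P* = 160, Q* = 119.
Since the control does not bind, there is no shortage.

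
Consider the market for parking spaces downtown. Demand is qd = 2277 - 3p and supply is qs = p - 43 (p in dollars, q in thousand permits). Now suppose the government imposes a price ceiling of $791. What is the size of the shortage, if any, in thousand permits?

0

Equilibrium: 2277 - 3p = p - 43, so 2320 = 4p and p* = 580, q* = 537.
The ceiling of 791 is above the equilibrium price 580, so it is not binding; the market clears at p* = 580, q* = 537.
Since the control does not bind, there is no shortage.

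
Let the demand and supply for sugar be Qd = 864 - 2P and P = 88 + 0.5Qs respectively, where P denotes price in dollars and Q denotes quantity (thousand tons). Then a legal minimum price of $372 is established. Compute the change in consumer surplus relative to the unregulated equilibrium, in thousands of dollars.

-25984

Rearranging supply gives Qs = 2P - 176. Equilibrium: 864 - 2P = 2P - 176, so 1040 = 4P and P* = 260, Q* = 344.
The floor of 372 is above the equilibrium price 260, so it binds.
At P = 372: Qd = 864 - 2·372 = 120 and Qs = 2·372 - 176 = 568.
Consumer surplus without the control is ½ · (432 - 260) · 344 = 29584.
With the floor, consumers buy 120 units at 372, so CS = ½ · (432 - 372) · 120 = 3600.
Change in consumer surplus = 3600 - 29584 = -25984.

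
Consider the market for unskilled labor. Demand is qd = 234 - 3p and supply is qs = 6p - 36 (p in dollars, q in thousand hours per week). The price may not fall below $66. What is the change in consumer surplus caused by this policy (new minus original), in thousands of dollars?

In a free market, 234 - 3p = 6p - 36 gives the equilibrium p* = 30, q* = 144.
Because the floor (66) lies above the market-clearing price, it is binding.
At p = 66: qd = 234 - 3·66 = 36 and qs = 6·66 - 36 = 360.
Consumer surplus without the control is ½ · (78 - 30) · 144 = 3456.
With the floor, consumers buy 36 units at 66, so CS = ½ · (78 - 66) · 36 = 216.
Change in consumer surplus = 216 - 3456 = -3240.

-3240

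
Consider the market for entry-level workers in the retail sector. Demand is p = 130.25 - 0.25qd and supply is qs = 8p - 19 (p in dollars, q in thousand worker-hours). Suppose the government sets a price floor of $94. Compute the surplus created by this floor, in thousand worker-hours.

588

Rearranging demand gives qd = 521 - 4p. Equilibrium: 521 - 4p = 8p - 19, so 540 = 12p and p* = 45, q* = 341.
The floor of 94 is above the equilibrium price 45, so it binds.
At p = 94: qd = 521 - 4·94 = 145 and qs = 8·94 - 19 = 733.
Surplus = qs - qd = 733 - 145 = 588.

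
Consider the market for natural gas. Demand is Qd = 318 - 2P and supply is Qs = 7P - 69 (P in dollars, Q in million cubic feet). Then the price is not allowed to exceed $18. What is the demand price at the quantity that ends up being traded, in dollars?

130.5

Equilibrium: 318 - 2P = 7P - 69, so 387 = 9P and P* = 43, Q* = 232.
Since 18 < 43, the ceiling is binding.
At P = 18: Qd = 318 - 2·18 = 282 and Qs = 7·18 - 69 = 57.
Only 57 units reach the market. On the demand curve, the marginal buyer's willingness to pay at Q = 57 is (318 - 57)/2 = 130.5.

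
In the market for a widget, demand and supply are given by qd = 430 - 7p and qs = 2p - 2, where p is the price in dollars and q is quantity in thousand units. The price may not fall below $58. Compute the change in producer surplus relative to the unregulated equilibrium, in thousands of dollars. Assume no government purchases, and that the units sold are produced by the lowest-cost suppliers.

-985

Setting quantity demanded equal to quantity supplied, 430 - 7p = 2p - 2, gives p* = 48 and q* = 94.
Since 58 > 48, the floor is binding.
At p = 58: qd = 430 - 7·58 = 24 and qs = 2·58 - 2 = 114.
Producer surplus without the control is ½ · (48 - 1) · 94 = 2209.
With the floor, 24 units are sold at 58. The supply price at q = 24 is 13, so PS = ½ · [(58 - 1) + (58 - 13)] · 24 = 1224.
Change in producer surplus = 1224 - 2209 = -985.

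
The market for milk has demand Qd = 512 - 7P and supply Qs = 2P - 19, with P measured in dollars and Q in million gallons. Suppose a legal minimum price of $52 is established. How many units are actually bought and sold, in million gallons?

In a free market, 512 - 7P = 2P - 19 gives the equilibrium P* = 59, Q* = 99.
Since 52 is below P* = 59, the floor does not bind and the free-market outcome prevails.

99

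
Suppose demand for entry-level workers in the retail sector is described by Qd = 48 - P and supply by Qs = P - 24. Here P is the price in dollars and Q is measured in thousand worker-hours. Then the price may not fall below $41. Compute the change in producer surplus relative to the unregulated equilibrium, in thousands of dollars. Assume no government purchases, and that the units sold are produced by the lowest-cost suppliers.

Without the control the market clears where 48 - P = P - 24, i.e. P* = 36 and Q* = 12.
Because the floor (41) lies above the market-clearing price, it is binding.
At P = 41: Qd = 48 - 41 = 7 and Qs = 41 - 24 = 17.
Producer surplus without the control is ½ · (36 - 24) · 12 = 72.
With the floor, 7 units are sold at 41. The supply price at Q = 7 is 31, so PS = ½ · [(41 - 24) + (41 - 31)] · 7 = 94.5.
Change in producer surplus = 94.5 - 72 = 22.5.

22.5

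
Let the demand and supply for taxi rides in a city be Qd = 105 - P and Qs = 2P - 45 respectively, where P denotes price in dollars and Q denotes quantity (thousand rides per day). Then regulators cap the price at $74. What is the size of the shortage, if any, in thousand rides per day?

Without the control the market clears where 105 - P = 2P - 45, i.e. P* = 50 and Q* = 55.
Since 74 is above P* = 50, the ceiling does not bind and the free-market outcome prevails.
Since the control does not bind, there is no shortage.

0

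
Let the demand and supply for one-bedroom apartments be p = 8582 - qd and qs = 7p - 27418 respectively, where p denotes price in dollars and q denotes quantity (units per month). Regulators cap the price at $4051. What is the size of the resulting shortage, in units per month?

Rearranging demand gives qd = 8582 - p. In a free market, 8582 - p = 7p - 27418 gives the equilibrium p* = 4500, q* = 4082.
Because the ceiling (4051) lies below the market-clearing price, it is binding.
At p = 4051: qd = 8582 - 4051 = 4531 and qs = 7·4051 - 27418 = 939.
Shortage = qd - qs = 4531 - 939 = 3592.

3592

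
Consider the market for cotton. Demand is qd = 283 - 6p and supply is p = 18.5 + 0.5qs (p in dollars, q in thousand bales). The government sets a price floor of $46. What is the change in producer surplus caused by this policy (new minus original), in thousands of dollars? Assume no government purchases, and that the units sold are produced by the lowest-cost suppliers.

-282

Rearranging supply gives qs = 2p - 37. In a free market, 283 - 6p = 2p - 37 gives the equilibrium p* = 40, q* = 43.
Because the floor (46) lies above the market-clearing price, it is binding.
At p = 46: qd = 283 - 6·46 = 7 and qs = 2·46 - 37 = 55.
Producer surplus without the control is ½ · (40 - 18.5) · 43 = 462.25.
With the floor, 7 units are sold at 46. The supply price at q = 7 is 22, so PS = ½ · [(46 - 18.5) + (46 - 22)] · 7 = 180.25.
Change in producer surplus = 180.25 - 462.25 = -282.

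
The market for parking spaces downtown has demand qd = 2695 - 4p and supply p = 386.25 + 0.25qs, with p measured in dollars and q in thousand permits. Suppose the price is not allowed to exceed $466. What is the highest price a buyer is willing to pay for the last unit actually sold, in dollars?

594

Rearranging supply gives qs = 4p - 1545. Equilibrium: 2695 - 4p = 4p - 1545, so 4240 = 8p and p* = 530, q* = 575.
Since 466 < 530, the ceiling is binding.
At p = 466: qd = 2695 - 4·466 = 831 and qs = 4·466 - 1545 = 319.
Only 319 units reach the market. On the demand curve, the marginal buyer's willingness to pay at q = 319 is (2695 - 319)/4 = 594.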